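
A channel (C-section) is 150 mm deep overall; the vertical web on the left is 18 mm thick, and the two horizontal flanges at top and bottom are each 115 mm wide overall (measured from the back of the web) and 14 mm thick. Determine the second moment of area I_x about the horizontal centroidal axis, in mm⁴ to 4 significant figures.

I_x ≈ 1.767 × 10⁷ mm⁴

Break the section into simple shapes (no overlaps), measuring from the bottom-left corner of the bounding box.
Web: 18 × 150, A = 2 700 mm², y = 75 mm, Ī = 5 062 500 mm⁴.
Top flange (beyond web): 97 × 14, A = 1 358 mm², y = 143 mm, Ī = 22180.7 mm⁴.
Bottom flange (beyond web): 97 × 14, A = 1 358 mm², y = 7 mm, Ī = 22180.7 mm⁴.
By symmetry the centroid is at mid-height, ȳ = 75 mm.
Transfer each piece to the horizontal centroidal axis using Ī + A·d² with d = y − 75:
  web: d = 0 mm → contributes +5 062 500 mm⁴
  top flange (beyond web): d = 68 mm → contributes +6 301 573 mm⁴
  bottom flange (beyond web): d = -68 mm → contributes +6 301 573 mm⁴
Total I = 17 665 645 mm⁴.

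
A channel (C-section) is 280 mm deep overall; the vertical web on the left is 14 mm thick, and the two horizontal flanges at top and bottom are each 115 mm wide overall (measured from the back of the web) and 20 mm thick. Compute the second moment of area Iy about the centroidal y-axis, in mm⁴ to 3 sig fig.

Iy ≈ 1.01 × 10⁷ mm⁴

Split into non-overlapping primitives; take the origin at the lower-left of the bounding box.
Web: 14 × 280, A = 3 920 mm², x = 7 mm, Ī = 64 027 mm⁴.
Top flange (beyond web): 101 × 20, A = 2 020 mm², x = 64.5 mm, Ī = 1 717 168 mm⁴.
Bottom flange (beyond web): 101 × 20, A = 2 020 mm², x = 64.5 mm, Ī = 1 717 168 mm⁴.
Centroid: x̄ = ΣA·x / ΣA = 36.183 mm.
Transfer each piece to the centroidal y-axis using Ī + A·d² with d = x − 36.183:
  web: d = -29.183 mm → contributes +3 402 580 mm⁴
  top flange (beyond web): d = 28.317 mm → contributes +3 336 863 mm⁴
  bottom flange (beyond web): d = 28.317 mm → contributes +3 336 863 mm⁴
Total I = 10 076 306 mm⁴.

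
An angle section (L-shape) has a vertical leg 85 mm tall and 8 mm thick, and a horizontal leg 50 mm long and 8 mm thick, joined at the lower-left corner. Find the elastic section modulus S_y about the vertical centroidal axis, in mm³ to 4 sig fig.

Decompose the section into non-overlapping parts with the origin at the bottom-left of its bounding rectangle.
Vertical leg: 8 × 85, A = 680 mm², x = 4 mm, Ī = 3626.67 mm⁴.
Horizontal leg (remainder): 42 × 8, A = 336 mm², x = 29 mm, Ī = 49 392 mm⁴.
Centroid: x̄ = ΣA·x / ΣA = 12.2677 mm.
Transfer each piece to the vertical centroidal axis using Ī + A·d² with d = x − 12.2677:
  vertical leg: d = -8.26772 mm → contributes +50108.2 mm⁴
  horizontal leg (remainder): d = 16.7323 mm → contributes +143 462 mm⁴
Total I = 193 570 mm⁴.
Extreme fibre distance c = 37.7323 mm; S = I/c = 5130.09 mm³.

S_y ≈ 5130 mm³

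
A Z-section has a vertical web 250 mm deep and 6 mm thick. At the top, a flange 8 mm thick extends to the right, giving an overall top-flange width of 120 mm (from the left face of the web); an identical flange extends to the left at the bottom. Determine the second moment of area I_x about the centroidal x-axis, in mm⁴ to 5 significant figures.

Decompose the section into non-overlapping parts with the origin at the bottom-left of its bounding rectangle.
Web: 6 × 250, A = 1 500 mm², y = 125 mm, Ī = 7 812 500 mm⁴.
Top flange (beyond web): 114 × 8, A = 912 mm², y = 246 mm, Ī = 4 864 mm⁴.
Bottom flange (beyond web): 114 × 8, A = 912 mm², y = 4 mm, Ī = 4 864 mm⁴.
Centroid: ȳ = ΣA·y / ΣA = 125 mm.
Transfer each piece to the centroidal x-axis using Ī + A·d² with d = y − 125:
  web: d = 0 mm → contributes +7 812 500 mm⁴
  top flange (beyond web): d = 121 mm → contributes +13 357 456 mm⁴
  bottom flange (beyond web): d = -121 mm → contributes +13 357 456 mm⁴
Total I = 34 527 412 mm⁴.

I_x ≈ 3.4527 × 10⁷ mm⁴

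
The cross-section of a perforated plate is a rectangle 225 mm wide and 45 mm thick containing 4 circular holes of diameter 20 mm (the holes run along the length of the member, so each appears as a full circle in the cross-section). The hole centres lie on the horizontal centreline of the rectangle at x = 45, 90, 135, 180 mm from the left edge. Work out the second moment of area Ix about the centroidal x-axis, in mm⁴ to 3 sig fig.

Ix ≈ 1.68 × 10⁶ mm⁴

Break the section into simple shapes (no overlaps), measuring from the bottom-left corner of the bounding box.
Plate: 225 × 45, A = 10 125 mm², y = 22.5 mm, Ī = 1 708 594 mm⁴.
Hole 1 (subtracted): ⌀20, A = 314.16 mm², y = 22.5 mm, Ī = 7 854 mm⁴.
Hole 2 (subtracted): ⌀20, A = 314.16 mm², y = 22.5 mm, Ī = 7 854 mm⁴.
Hole 3 (subtracted): ⌀20, A = 314.16 mm², y = 22.5 mm, Ī = 7 854 mm⁴.
Hole 4 (subtracted): ⌀20, A = 314.16 mm², y = 22.5 mm, Ī = 7 854 mm⁴.
By symmetry the centroid is at mid-height, ȳ = 22.5 mm.
All pieces are centred on the centroidal x-axis, so I = ΣĪ (holes subtracted) = 1 677 178 mm⁴.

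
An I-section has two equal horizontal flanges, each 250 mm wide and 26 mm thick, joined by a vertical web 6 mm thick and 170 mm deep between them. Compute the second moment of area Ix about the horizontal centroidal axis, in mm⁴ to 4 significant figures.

Decompose the section into non-overlapping parts with the origin at the bottom-left of its bounding rectangle.
Bottom flange: 250 × 26, A = 6 500 mm², y = 13 mm, Ī = 366 167 mm⁴.
Web: 6 × 170, A = 1 020 mm², y = 111 mm, Ī = 2 456 500 mm⁴.
Top flange: 250 × 26, A = 6 500 mm², y = 209 mm, Ī = 366 167 mm⁴.
By symmetry the centroid is at mid-height, ȳ = 111 mm.
Transfer each piece to the horizontal centroidal axis using Ī + A·d² with d = y − 111:
  bottom flange: d = -98 mm → contributes +62 792 167 mm⁴
  web: d = 0 mm → contributes +2 456 500 mm⁴
  top flange: d = 98 mm → contributes +62 792 167 mm⁴
Total I = 128 040 833 mm⁴.

Ix ≈ 1.280 × 10⁸ mm⁴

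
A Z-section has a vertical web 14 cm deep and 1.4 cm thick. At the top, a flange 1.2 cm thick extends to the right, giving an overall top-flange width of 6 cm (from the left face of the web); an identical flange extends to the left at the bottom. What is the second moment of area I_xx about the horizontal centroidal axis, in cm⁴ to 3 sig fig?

I_xx ≈ 774 cm⁴

Break the section into simple shapes (no overlaps), measuring from the bottom-left corner of the bounding box.
Web: 1.4 × 14, A = 19.6 cm², y = 7 cm, Ī = 320.13 cm⁴.
Top flange (beyond web): 4.6 × 1.2, A = 5.52 cm², y = 13.4 cm, Ī = 0.6624 cm⁴.
Bottom flange (beyond web): 4.6 × 1.2, A = 5.52 cm², y = 0.6 cm, Ī = 0.6624 cm⁴.
Centroid: ȳ = ΣA·y / ΣA = 7 cm.
Transfer each piece to the horizontal centroidal axis using Ī + A·d² with d = y − 7:
  web: d = 0 cm → contributes +320.13 cm⁴
  top flange (beyond web): d = 6.4 cm → contributes +226.76 cm⁴
  bottom flange (beyond web): d = -6.4 cm → contributes +226.76 cm⁴
Total I = 773.66 cm⁴.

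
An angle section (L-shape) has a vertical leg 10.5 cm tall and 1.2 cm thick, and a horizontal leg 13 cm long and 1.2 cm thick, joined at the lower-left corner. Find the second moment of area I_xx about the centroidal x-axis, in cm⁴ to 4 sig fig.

I_xx ≈ 261.6 cm⁴

Treat the section as a set of non-overlapping primitives; coordinates are from the bounding-box lower-left.
Vertical leg: 1.2 × 10.5, A = 12.6 cm², y = 5.25 cm, Ī = 115.763 cm⁴.
Horizontal leg (remainder): 11.8 × 1.2, A = 14.16 cm², y = 0.6 cm, Ī = 1.6992 cm⁴.
Centroid: ȳ = ΣA·y / ΣA = 2.78946 cm.
Transfer each piece to the centroidal x-axis using Ī + A·d² with d = y − 2.78946:
  vertical leg: d = 2.46054 cm → contributes +192.046 cm⁴
  horizontal leg (remainder): d = -2.18946 cm → contributes +69.5786 cm⁴
Total I = 261.625 cm⁴.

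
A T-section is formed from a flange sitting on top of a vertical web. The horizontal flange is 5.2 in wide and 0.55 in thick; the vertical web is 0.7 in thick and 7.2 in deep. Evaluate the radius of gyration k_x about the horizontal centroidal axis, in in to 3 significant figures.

Split into non-overlapping primitives; take the origin at the lower-left of the bounding box.
Flange: 5.2 × 0.55, A = 2.86 in², y = 7.475 in, Ī = 0.072096 in⁴.
Web: 0.7 × 7.2, A = 5.04 in², y = 3.6 in, Ī = 21.773 in⁴.
Centroid: ȳ = ΣA·y / ΣA = 5.0028 in.
Transfer each piece to the horizontal centroidal axis using Ī + A·d² with d = y − 5.0028:
  flange: d = 2.4722 in → contributes +17.551 in⁴
  web: d = -1.4028 in → contributes +31.691 in⁴
Total I = 49.243 in⁴.
Radius of gyration: k = √(I/A) = √(49.243 / 7.9) = 2.4966 in.

k_x ≈ 2.50 in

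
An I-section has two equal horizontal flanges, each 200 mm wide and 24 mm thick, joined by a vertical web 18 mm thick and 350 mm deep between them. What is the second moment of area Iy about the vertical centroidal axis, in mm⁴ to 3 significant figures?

Decompose the section into non-overlapping parts with the origin at the bottom-left of its bounding rectangle.
Bottom flange: 200 × 24, A = 4 800 mm², x = 100 mm, Ī = 16 000 000 mm⁴.
Web: 18 × 350, A = 6 300 mm², x = 100 mm, Ī = 170 100 mm⁴.
Top flange: 200 × 24, A = 4 800 mm², x = 100 mm, Ī = 16 000 000 mm⁴.
By symmetry the centroid is at mid-width, x̄ = 100 mm.
All pieces are centred on the vertical centroidal axis, so I = ΣĪ = 32 170 100 mm⁴.

Iy ≈ 3.22 × 10⁷ mm⁴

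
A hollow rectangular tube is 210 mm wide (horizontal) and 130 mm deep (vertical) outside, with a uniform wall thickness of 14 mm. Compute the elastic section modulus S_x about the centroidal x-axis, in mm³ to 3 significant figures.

Split into non-overlapping primitives; take the origin at the lower-left of the bounding box.
Outer rectangle: 210 × 130, A = 27 300 mm², y = 65 mm, Ī = 38 447 500 mm⁴.
Inner void (subtracted): 182 × 102, A = 18 564 mm², y = 65 mm, Ī = 16 094 988 mm⁴.
By symmetry the centroid is at mid-height, ȳ = 65 mm.
All pieces are centred on the centroidal x-axis, so I = ΣĪ (holes subtracted) = 22 352 512 mm⁴.
Extreme fibre distance c = 65 mm; S = I/c = 343 885 mm³.

S_x ≈ 3.44 × 10⁵ mm³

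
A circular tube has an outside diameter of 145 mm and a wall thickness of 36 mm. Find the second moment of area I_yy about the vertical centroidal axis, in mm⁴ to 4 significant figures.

I_yy ≈ 2.031 × 10⁷ mm⁴

Break the section into simple shapes (no overlaps), measuring from the bottom-left corner of the bounding box.
Outer circle: ⌀145, A = 16 513 mm², x = 72.5 mm, Ī = 21 699 109 mm⁴.
Bore (subtracted): ⌀73, A = 4185.39 mm², x = 72.5 mm, Ī = 1 393 995 mm⁴.
By symmetry the centroid is at mid-width, x̄ = 72.5 mm.
All pieces are centred on the vertical centroidal axis, so I = ΣĪ (holes subtracted) = 20 305 114 mm⁴.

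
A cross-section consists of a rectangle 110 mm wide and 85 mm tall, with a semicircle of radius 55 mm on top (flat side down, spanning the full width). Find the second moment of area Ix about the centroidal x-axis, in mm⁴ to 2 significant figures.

Ix ≈ 2.0 × 10⁷ mm⁴

Decompose the section into non-overlapping parts with the origin at the bottom-left of its bounding rectangle.
Rectangular body: 110 × 85, A = 9 350 mm², y = 42.5 mm, Ī = 5 629 479 mm⁴.
Semicircular cap: semicircle r = 55, A = 4 752 mm², y = 108.3 mm, Ī = 1 004 345 mm⁴.
Centroid: ȳ = ΣA·y / ΣA = 64.69 mm.
Transfer each piece to the centroidal x-axis using Ī + A·d² with d = y − 64.69:
  rectangular body: d = -22.19 mm → contributes +10 231 804 mm⁴
  semicircular cap: d = 43.66 mm → contributes +10 060 496 mm⁴
Total I = 20 292 300 mm⁴.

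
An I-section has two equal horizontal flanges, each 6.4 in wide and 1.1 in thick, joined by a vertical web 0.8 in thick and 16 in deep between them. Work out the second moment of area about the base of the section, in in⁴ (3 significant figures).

I_base ≈ 3530 in⁴

Decompose the section into non-overlapping parts with the origin at the bottom-left of its bounding rectangle.
Bottom flange: 6.4 × 1.1, A = 7.04 in², y = 0.55 in, Ī = 0.70987 in⁴.
Web: 0.8 × 16, A = 12.8 in², y = 9.1 in, Ī = 273.07 in⁴.
Top flange: 6.4 × 1.1, A = 7.04 in², y = 17.65 in, Ī = 0.70987 in⁴.
Transfer each piece to a horizontal axis along the bottom face using Ī + A·d² with d = y − 0:
  bottom flange: d = 0.55 in → contributes +2.8395 in⁴
  web: d = 9.1 in → contributes +1 333 in⁴
  top flange: d = 17.65 in → contributes +2193.8 in⁴
Total I = 3529.7 in⁴.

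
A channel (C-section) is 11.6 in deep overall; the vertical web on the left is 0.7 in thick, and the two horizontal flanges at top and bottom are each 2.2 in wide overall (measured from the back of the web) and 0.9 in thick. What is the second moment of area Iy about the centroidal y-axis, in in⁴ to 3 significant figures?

Iy ≈ 3.29 in⁴

Treat the section as a set of non-overlapping primitives; coordinates are from the bounding-box lower-left.
Web: 0.7 × 11.6, A = 8.12 in², x = 0.35 in, Ī = 0.33157 in⁴.
Top flange (beyond web): 1.5 × 0.9, A = 1.35 in², x = 1.45 in, Ī = 0.25313 in⁴.
Bottom flange (beyond web): 1.5 × 0.9, A = 1.35 in², x = 1.45 in, Ī = 0.25313 in⁴.
Centroid: x̄ = ΣA·x / ΣA = 0.62449 in.
Transfer each piece to the centroidal y-axis using Ī + A·d² with d = x − 0.62449:
  web: d = -0.27449 in → contributes +0.94337 in⁴
  top flange (beyond web): d = 0.82551 in → contributes +1.1731 in⁴
  bottom flange (beyond web): d = 0.82551 in → contributes +1.1731 in⁴
Total I = 3.2896 in⁴.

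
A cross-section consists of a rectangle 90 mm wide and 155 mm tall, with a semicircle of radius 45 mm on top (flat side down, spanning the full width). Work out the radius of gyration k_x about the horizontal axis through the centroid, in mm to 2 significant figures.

Break the section into simple shapes (no overlaps), measuring from the bottom-left corner of the bounding box.
Rectangular body: 90 × 155, A = 13 950 mm², y = 77.5 mm, Ī = 27 929 063 mm⁴.
Semicircular cap: semicircle r = 45, A = 3 181 mm², y = 174.1 mm, Ī = 450 072 mm⁴.
Centroid: ȳ = ΣA·y / ΣA = 95.44 mm.
Transfer each piece to the horizontal axis through the centroid using Ī + A·d² with d = y − 95.44:
  rectangular body: d = -17.94 mm → contributes +32 417 004 mm⁴
  semicircular cap: d = 78.66 mm → contributes +20 132 400 mm⁴
Total I = 52 549 404 mm⁴.
Radius of gyration: k = √(I/A) = √(52 549 404 / 17 131) = 55.39 mm.

k_x ≈ 55 mm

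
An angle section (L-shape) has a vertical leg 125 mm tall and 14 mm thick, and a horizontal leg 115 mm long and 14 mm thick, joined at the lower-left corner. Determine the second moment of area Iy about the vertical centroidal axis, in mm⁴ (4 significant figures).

Iy ≈ 3.816 × 10⁶ mm⁴

Decompose the section into non-overlapping parts with the origin at the bottom-left of its bounding rectangle.
Vertical leg: 14 × 125, A = 1 750 mm², x = 7 mm, Ī = 28583.3 mm⁴.
Horizontal leg (remainder): 101 × 14, A = 1 414 mm², x = 64.5 mm, Ī = 1 202 018 mm⁴.
Centroid: x̄ = ΣA·x / ΣA = 32.6969 mm.
Transfer each piece to the vertical centroidal axis using Ī + A·d² with d = x − 32.6969:
  vertical leg: d = -25.6969 mm → contributes +1 184 162 mm⁴
  horizontal leg (remainder): d = 31.8031 mm → contributes +2 632 190 mm⁴
Total I = 3 816 352 mm⁴.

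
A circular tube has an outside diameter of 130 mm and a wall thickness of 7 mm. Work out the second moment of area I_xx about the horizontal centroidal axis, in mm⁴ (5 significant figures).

Break the section into simple shapes (no overlaps), measuring from the bottom-left corner of the bounding box.
Outer circle: ⌀130, A = 13273.23 mm², y = 65 mm, Ī = 14 019 848 mm⁴.
Bore (subtracted): ⌀116, A = 10568.32 mm², y = 65 mm, Ī = 8 887 955 mm⁴.
By symmetry the centroid is at mid-height, ȳ = 65 mm.
All pieces are centred on the horizontal centroidal axis, so I = ΣĪ (holes subtracted) = 5 131 893 mm⁴.

I_xx ≈ 5.1319 × 10⁶ mm⁴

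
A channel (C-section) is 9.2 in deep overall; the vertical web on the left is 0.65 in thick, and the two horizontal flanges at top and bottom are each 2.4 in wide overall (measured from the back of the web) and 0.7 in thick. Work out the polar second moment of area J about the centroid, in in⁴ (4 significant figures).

J ≈ 89.87 in⁴

Decompose the section into non-overlapping parts with the origin at the bottom-left of its bounding rectangle.
Web: 0.65 × 9.2, A = 5.98 in², y = 4.6 in, Ī = 42.1789 in⁴.
Top flange (beyond web): 1.75 × 0.7, A = 1.225 in², y = 8.85 in, Ī = 0.0500208 in⁴.
Bottom flange (beyond web): 1.75 × 0.7, A = 1.225 in², y = 0.35 in, Ī = 0.0500208 in⁴.
By symmetry the centroid is at mid-height, ȳ = 4.6 in.
Transfer each piece to the centroidal x-axis using Ī + A·d² with d = y − 4.6:
  web: d = 0 in → contributes +42.1789 in⁴
  top flange (beyond web): d = 4.25 in → contributes +22.1766 in⁴
  bottom flange (beyond web): d = -4.25 in → contributes +22.1766 in⁴
Total I = 86.5321 in⁴.
For the y-axis: x̄ = 0.673754 in.
Repeating about the centroidal y-axis gives I_y = 3.33847 in⁴.
Polar second moment: J = I_x + I_y = 89.8706 in⁴.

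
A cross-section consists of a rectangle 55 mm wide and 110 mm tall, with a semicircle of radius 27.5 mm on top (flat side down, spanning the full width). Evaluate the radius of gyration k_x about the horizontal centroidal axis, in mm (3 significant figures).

Decompose the section into non-overlapping parts with the origin at the bottom-left of its bounding rectangle.
Rectangular body: 55 × 110, A = 6 050 mm², y = 55 mm, Ī = 6 100 417 mm⁴.
Semicircular cap: semicircle r = 27.5, A = 1187.9 mm², y = 121.67 mm, Ī = 62 772 mm⁴.
Centroid: ȳ = ΣA·y / ΣA = 65.942 mm.
Transfer each piece to the horizontal centroidal axis using Ī + A·d² with d = y − 65.942:
  rectangular body: d = -10.942 mm → contributes +6 824 815 mm⁴
  semicircular cap: d = 55.729 mm → contributes +3 752 104 mm⁴
Total I = 10 576 919 mm⁴.
Radius of gyration: k = √(I/A) = √(10 576 919 / 7237.9) = 38.227 mm.

k_x ≈ 38.2 mm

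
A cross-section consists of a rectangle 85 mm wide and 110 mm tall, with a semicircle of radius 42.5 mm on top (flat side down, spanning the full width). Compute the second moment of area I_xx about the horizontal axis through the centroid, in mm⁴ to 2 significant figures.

I_xx ≈ 2.1 × 10⁷ mm⁴

Split into non-overlapping primitives; take the origin at the lower-left of the bounding box.
Rectangular body: 85 × 110, A = 9 350 mm², y = 55 mm, Ī = 9 427 917 mm⁴.
Semicircular cap: semicircle r = 42.5, A = 2 837 mm², y = 128 mm, Ī = 358 086 mm⁴.
Centroid: ȳ = ΣA·y / ΣA = 72 mm.
Transfer each piece to the horizontal axis through the centroid using Ī + A·d² with d = y − 72:
  rectangular body: d = -17 mm → contributes +12 131 178 mm⁴
  semicircular cap: d = 56.03 mm → contributes +9 266 533 mm⁴
Total I = 21 397 711 mm⁴.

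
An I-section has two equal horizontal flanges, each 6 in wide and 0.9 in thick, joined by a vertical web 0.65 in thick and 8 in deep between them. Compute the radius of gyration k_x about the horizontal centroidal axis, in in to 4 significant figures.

k_x ≈ 3.892 in

Treat the section as a set of non-overlapping primitives; coordinates are from the bounding-box lower-left.
Bottom flange: 6 × 0.9, A = 5.4 in², y = 0.45 in, Ī = 0.3645 in⁴.
Web: 0.65 × 8, A = 5.2 in², y = 4.9 in, Ī = 27.7333 in⁴.
Top flange: 6 × 0.9, A = 5.4 in², y = 9.35 in, Ī = 0.3645 in⁴.
By symmetry the centroid is at mid-height, ȳ = 4.9 in.
Transfer each piece to the horizontal centroidal axis using Ī + A·d² with d = y − 4.9:
  bottom flange: d = -4.45 in → contributes +107.298 in⁴
  web: d = 0 in → contributes +27.7333 in⁴
  top flange: d = 4.45 in → contributes +107.298 in⁴
Total I = 242.329 in⁴.
Radius of gyration: k = √(I/A) = √(242.329 / 16) = 3.89173 in.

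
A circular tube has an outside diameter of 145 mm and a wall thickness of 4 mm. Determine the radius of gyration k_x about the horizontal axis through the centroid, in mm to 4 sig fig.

k_x ≈ 49.87 mm

Treat the section as a set of non-overlapping primitives; coordinates are from the bounding-box lower-left.
Outer circle: ⌀145, A = 16 513 mm², y = 72.5 mm, Ī = 21 699 109 mm⁴.
Bore (subtracted): ⌀137, A = 14741.1 mm², y = 72.5 mm, Ī = 17 292 276 mm⁴.
By symmetry the centroid is at mid-height, ȳ = 72.5 mm.
All pieces are centred on the horizontal axis through the centroid, so I = ΣĪ (holes subtracted) = 4 406 833 mm⁴.
Radius of gyration: k = √(I/A) = √(4 406 833 / 1771.86) = 49.8711 mm.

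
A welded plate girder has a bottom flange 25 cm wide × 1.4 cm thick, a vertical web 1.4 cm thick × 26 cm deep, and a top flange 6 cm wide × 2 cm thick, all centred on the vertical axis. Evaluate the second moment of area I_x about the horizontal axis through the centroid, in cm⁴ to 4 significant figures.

I_x ≈ 9818 cm⁴

Treat the section as a set of non-overlapping primitives; coordinates are from the bounding-box lower-left.
Bottom plate: 25 × 1.4, A = 35 cm², y = 0.7 cm, Ī = 5.71667 cm⁴.
Web plate: 1.4 × 26, A = 36.4 cm², y = 14.4 cm, Ī = 2050.53 cm⁴.
Top plate: 6 × 2, A = 12 cm², y = 28.4 cm, Ī = 4 cm⁴.
Centroid: ȳ = ΣA·y / ΣA = 10.665 cm.
Transfer each piece to the horizontal axis through the centroid using Ī + A·d² with d = y − 10.665:
  bottom plate: d = -9.96499 cm → contributes +3481.25 cm⁴
  web plate: d = 3.73501 cm → contributes +2558.32 cm⁴
  top plate: d = 17.735 cm → contributes +3778.37 cm⁴
Total I = 9817.94 cm⁴.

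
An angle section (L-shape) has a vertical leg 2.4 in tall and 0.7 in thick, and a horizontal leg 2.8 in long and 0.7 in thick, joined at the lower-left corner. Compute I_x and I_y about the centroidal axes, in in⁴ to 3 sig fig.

I_x ≈ 1.43 in⁴, I_y ≈ 2.15 in⁴

Split into non-overlapping primitives; take the origin at the lower-left of the bounding box.
Vertical leg: 0.7 × 2.4, A = 1.68 in², y = 1.2 in, Ī = 0.8064 in⁴.
Horizontal leg (remainder): 2.1 × 0.7, A = 1.47 in², y = 0.35 in, Ī = 0.060025 in⁴.
Centroid: ȳ = ΣA·y / ΣA = 0.80333 in.
Transfer each piece to the centroidal x-axis using Ī + A·d² with d = y − 0.80333:
  vertical leg: d = 0.39667 in → contributes +1.0707 in⁴
  horizontal leg (remainder): d = -0.45333 in → contributes +0.36213 in⁴
Total I = 1.4329 in⁴.
For the y-axis: x̄ = 1.0033 in.
Repeating about the centroidal y-axis gives I_y = 2.1455 in⁴.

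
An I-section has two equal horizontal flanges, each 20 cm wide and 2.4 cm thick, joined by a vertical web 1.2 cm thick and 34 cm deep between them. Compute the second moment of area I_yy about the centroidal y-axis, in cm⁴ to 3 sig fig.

Decompose the section into non-overlapping parts with the origin at the bottom-left of its bounding rectangle.
Bottom flange: 20 × 2.4, A = 48 cm², x = 10 cm, Ī = 1 600 cm⁴.
Web: 1.2 × 34, A = 40.8 cm², x = 10 cm, Ī = 4.896 cm⁴.
Top flange: 20 × 2.4, A = 48 cm², x = 10 cm, Ī = 1 600 cm⁴.
By symmetry the centroid is at mid-width, x̄ = 10 cm.
All pieces are centred on the centroidal y-axis, so I = ΣĪ = 3204.9 cm⁴.

I_yy ≈ 3200 cm⁴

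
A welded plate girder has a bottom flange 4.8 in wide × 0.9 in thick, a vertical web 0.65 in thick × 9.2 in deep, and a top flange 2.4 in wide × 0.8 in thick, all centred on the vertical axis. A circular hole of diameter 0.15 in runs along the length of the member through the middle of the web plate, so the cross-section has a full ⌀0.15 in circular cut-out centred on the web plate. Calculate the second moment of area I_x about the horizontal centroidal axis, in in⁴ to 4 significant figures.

I_x ≈ 188.5 in⁴

Decompose the section into non-overlapping parts with the origin at the bottom-left of its bounding rectangle.
Bottom plate: 4.8 × 0.9, A = 4.32 in², y = 0.45 in, Ī = 0.2916 in⁴.
Web plate: 0.65 × 9.2, A = 5.98 in², y = 5.5 in, Ī = 42.1789 in⁴.
Top plate: 2.4 × 0.8, A = 1.92 in², y = 10.5 in, Ī = 0.1024 in⁴.
Hole (subtracted): ⌀0.15, A = 0.0176715 in², y = 5.5 in, Ī = 0.0000248505 in⁴.
Centroid: ȳ = ΣA·y / ΣA = 4.49888 in.
Transfer each piece to the horizontal centroidal axis using Ī + A·d² with d = y − 4.49888:
  bottom plate: d = -4.04888 in → contributes +71.1112 in⁴
  web plate: d = 1.00112 in → contributes +48.1723 in⁴
  top plate: d = 6.00112 in → contributes +69.2482 in⁴
  hole: d = 1.00112 in → contributes −0.0177359 in⁴
Total I = 188.514 in⁴.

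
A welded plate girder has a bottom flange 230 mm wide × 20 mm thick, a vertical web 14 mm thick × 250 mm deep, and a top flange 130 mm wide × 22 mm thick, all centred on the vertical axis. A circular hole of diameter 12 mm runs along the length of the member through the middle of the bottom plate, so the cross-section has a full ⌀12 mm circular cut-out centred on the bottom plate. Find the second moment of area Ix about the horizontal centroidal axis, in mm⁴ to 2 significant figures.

Ix ≈ 1.5 × 10⁸ mm⁴

Split into non-overlapping primitives; take the origin at the lower-left of the bounding box.
Bottom plate: 230 × 20, A = 4 600 mm², y = 10 mm, Ī = 153 333 mm⁴.
Web plate: 14 × 250, A = 3 500 mm², y = 145 mm, Ī = 18 229 167 mm⁴.
Top plate: 130 × 22, A = 2 860 mm², y = 281 mm, Ī = 115 353 mm⁴.
Hole (subtracted): ⌀12, A = 113.1 mm², y = 10 mm, Ī = 1 018 mm⁴.
Centroid: ȳ = ΣA·y / ΣA = 125 mm.
Transfer each piece to the horizontal centroidal axis using Ī + A·d² with d = y − 125:
  bottom plate: d = -115 mm → contributes +61 004 545 mm⁴
  web plate: d = 19.98 mm → contributes +19 627 022 mm⁴
  top plate: d = 156 mm → contributes +69 702 642 mm⁴
  hole: d = -115 mm → contributes −1 497 129 mm⁴
Total I = 148 837 081 mm⁴.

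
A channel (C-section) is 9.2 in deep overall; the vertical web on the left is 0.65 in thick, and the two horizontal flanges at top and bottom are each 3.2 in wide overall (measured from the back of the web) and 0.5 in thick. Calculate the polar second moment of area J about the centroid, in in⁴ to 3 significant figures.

J ≈ 96.7 in⁴

Treat the section as a set of non-overlapping primitives; coordinates are from the bounding-box lower-left.
Web: 0.65 × 9.2, A = 5.98 in², y = 4.6 in, Ī = 42.179 in⁴.
Top flange (beyond web): 2.55 × 0.5, A = 1.275 in², y = 8.95 in, Ī = 0.026563 in⁴.
Bottom flange (beyond web): 2.55 × 0.5, A = 1.275 in², y = 0.25 in, Ī = 0.026563 in⁴.
By symmetry the centroid is at mid-height, ȳ = 4.6 in.
Transfer each piece to the centroidal x-axis using Ī + A·d² with d = y − 4.6:
  web: d = 0 in → contributes +42.179 in⁴
  top flange (beyond web): d = 4.35 in → contributes +24.153 in⁴
  bottom flange (beyond web): d = -4.35 in → contributes +24.153 in⁴
Total I = 90.484 in⁴.
For the y-axis: x̄ = 0.80331 in.
Repeating about the centroidal y-axis gives I_y = 6.1688 in⁴.
Polar second moment: J = I_x + I_y = 96.653 in⁴.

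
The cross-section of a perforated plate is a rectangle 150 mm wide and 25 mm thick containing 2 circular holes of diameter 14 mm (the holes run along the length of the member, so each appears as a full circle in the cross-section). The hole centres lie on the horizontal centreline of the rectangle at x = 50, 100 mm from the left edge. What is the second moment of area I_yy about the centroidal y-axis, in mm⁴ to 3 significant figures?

I_yy ≈ 6.84 × 10⁶ mm⁴

Break the section into simple shapes (no overlaps), measuring from the bottom-left corner of the bounding box.
Plate: 150 × 25, A = 3 750 mm², x = 75 mm, Ī = 7 031 250 mm⁴.
Hole 1 (subtracted): ⌀14, A = 153.94 mm², x = 50 mm, Ī = 1885.7 mm⁴.
Hole 2 (subtracted): ⌀14, A = 153.94 mm², x = 100 mm, Ī = 1885.7 mm⁴.
By symmetry the centroid is at mid-width, x̄ = 75 mm.
Transfer each piece to the centroidal y-axis using Ī + A·d² with d = x − 75:
  plate: d = 0 mm → contributes +7 031 250 mm⁴
  hole 1: d = -25 mm → contributes −98 097 mm⁴
  hole 2: d = 25 mm → contributes −98 097 mm⁴
Total I = 6 835 056 mm⁴.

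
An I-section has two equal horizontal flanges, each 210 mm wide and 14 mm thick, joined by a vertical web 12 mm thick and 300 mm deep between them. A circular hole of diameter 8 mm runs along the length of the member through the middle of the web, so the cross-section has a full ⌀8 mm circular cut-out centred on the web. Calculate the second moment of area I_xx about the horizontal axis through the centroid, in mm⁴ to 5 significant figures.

Decompose the section into non-overlapping parts with the origin at the bottom-left of its bounding rectangle.
Bottom flange: 210 × 14, A = 2 940 mm², y = 7 mm, Ī = 48 020 mm⁴.
Web: 12 × 300, A = 3 600 mm², y = 164 mm, Ī = 27 000 000 mm⁴.
Top flange: 210 × 14, A = 2 940 mm², y = 321 mm, Ī = 48 020 mm⁴.
Hole (subtracted): ⌀8, A = 50.26548 mm², y = 164 mm, Ī = 201.0619 mm⁴.
By symmetry the centroid is at mid-height, ȳ = 164 mm.
Transfer each piece to the horizontal axis through the centroid using Ī + A·d² with d = y − 164:
  bottom flange: d = -157 mm → contributes +72 516 080 mm⁴
  web: d = 0 mm → contributes +27 000 000 mm⁴
  top flange: d = 157 mm → contributes +72 516 080 mm⁴
  hole: d = 0 mm → contributes −201.0619 mm⁴
Total I = 172 031 959 mm⁴.

I_xx ≈ 1.7203 × 10⁸ mm⁴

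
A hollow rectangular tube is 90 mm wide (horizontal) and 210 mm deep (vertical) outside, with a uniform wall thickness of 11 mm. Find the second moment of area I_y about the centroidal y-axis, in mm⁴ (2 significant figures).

I_y ≈ 7.8 × 10⁶ mm⁴

Split into non-overlapping primitives; take the origin at the lower-left of the bounding box.
Outer rectangle: 90 × 210, A = 18 900 mm², x = 45 mm, Ī = 12 757 500 mm⁴.
Inner void (subtracted): 68 × 188, A = 12 784 mm², x = 45 mm, Ī = 4 926 101 mm⁴.
By symmetry the centroid is at mid-width, x̄ = 45 mm.
All pieces are centred on the centroidal y-axis, so I = ΣĪ (holes subtracted) = 7 831 399 mm⁴.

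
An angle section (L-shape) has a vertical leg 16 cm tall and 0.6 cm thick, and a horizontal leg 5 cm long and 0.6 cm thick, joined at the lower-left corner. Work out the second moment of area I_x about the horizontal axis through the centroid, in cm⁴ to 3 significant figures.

Split into non-overlapping primitives; take the origin at the lower-left of the bounding box.
Vertical leg: 0.6 × 16, A = 9.6 cm², y = 8 cm, Ī = 204.8 cm⁴.
Horizontal leg (remainder): 4.4 × 0.6, A = 2.64 cm², y = 0.3 cm, Ī = 0.0792 cm⁴.
Centroid: ȳ = ΣA·y / ΣA = 6.3392 cm.
Transfer each piece to the horizontal axis through the centroid using Ī + A·d² with d = y − 6.3392:
  vertical leg: d = 1.6608 cm → contributes +231.28 cm⁴
  horizontal leg (remainder): d = -6.0392 cm → contributes +96.366 cm⁴
Total I = 327.64 cm⁴.

I_x ≈ 328 cm⁴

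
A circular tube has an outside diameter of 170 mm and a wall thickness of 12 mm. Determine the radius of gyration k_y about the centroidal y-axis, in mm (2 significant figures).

Split into non-overlapping primitives; take the origin at the lower-left of the bounding box.
Outer circle: ⌀170, A = 22 698 mm², x = 85 mm, Ī = 40 998 275 mm⁴.
Bore (subtracted): ⌀146, A = 16 742 mm², x = 85 mm, Ī = 22 303 926 mm⁴.
By symmetry the centroid is at mid-width, x̄ = 85 mm.
All pieces are centred on the centroidal y-axis, so I = ΣĪ (holes subtracted) = 18 694 349 mm⁴.
Radius of gyration: k = √(I/A) = √(18 694 349 / 5 956) = 56.02 mm.

k_y ≈ 56 mm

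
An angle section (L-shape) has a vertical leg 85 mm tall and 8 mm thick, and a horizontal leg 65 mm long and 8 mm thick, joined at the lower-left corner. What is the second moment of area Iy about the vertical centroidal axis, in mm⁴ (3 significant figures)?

Split into non-overlapping primitives; take the origin at the lower-left of the bounding box.
Vertical leg: 8 × 85, A = 680 mm², x = 4 mm, Ī = 3626.7 mm⁴.
Horizontal leg (remainder): 57 × 8, A = 456 mm², x = 36.5 mm, Ī = 123 462 mm⁴.
Centroid: x̄ = ΣA·x / ΣA = 17.046 mm.
Transfer each piece to the vertical centroidal axis using Ī + A·d² with d = x − 17.046:
  vertical leg: d = -13.046 mm → contributes +119 357 mm⁴
  horizontal leg (remainder): d = 19.454 mm → contributes +296 043 mm⁴
Total I = 415 400 mm⁴.

Iy ≈ 4.15 × 10⁵ mm⁴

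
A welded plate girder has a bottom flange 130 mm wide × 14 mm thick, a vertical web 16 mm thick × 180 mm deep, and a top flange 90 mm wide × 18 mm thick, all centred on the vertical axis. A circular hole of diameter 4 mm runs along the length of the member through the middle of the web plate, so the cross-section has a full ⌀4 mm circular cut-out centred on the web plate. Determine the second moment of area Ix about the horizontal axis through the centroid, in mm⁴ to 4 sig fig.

Ix ≈ 4.081 × 10⁷ mm⁴

Decompose the section into non-overlapping parts with the origin at the bottom-left of its bounding rectangle.
Bottom plate: 130 × 14, A = 1 820 mm², y = 7 mm, Ī = 29726.7 mm⁴.
Web plate: 16 × 180, A = 2 880 mm², y = 104 mm, Ī = 7 776 000 mm⁴.
Top plate: 90 × 18, A = 1 620 mm², y = 203 mm, Ī = 43 740 mm⁴.
Hole (subtracted): ⌀4, A = 12.5664 mm², y = 104 mm, Ī = 12.5664 mm⁴.
Centroid: ȳ = ΣA·y / ΣA = 101.438 mm.
Transfer each piece to the horizontal axis through the centroid using Ī + A·d² with d = y − 101.438:
  bottom plate: d = -94.4379 mm → contributes +16 261 443 mm⁴
  web plate: d = 2.56206 mm → contributes +7 794 905 mm⁴
  top plate: d = 101.562 mm → contributes +16 753 799 mm⁴
  hole: d = 2.56206 mm → contributes −95.0537 mm⁴
Total I = 40 810 051 mm⁴.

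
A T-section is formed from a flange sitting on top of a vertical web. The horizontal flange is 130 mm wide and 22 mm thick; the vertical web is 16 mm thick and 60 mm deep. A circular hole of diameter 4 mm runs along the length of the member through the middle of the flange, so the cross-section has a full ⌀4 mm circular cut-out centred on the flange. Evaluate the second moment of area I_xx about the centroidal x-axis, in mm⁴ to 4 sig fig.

I_xx ≈ 1.610 × 10⁶ mm⁴

Split into non-overlapping primitives; take the origin at the lower-left of the bounding box.
Flange: 130 × 22, A = 2 860 mm², y = 71 mm, Ī = 115 353 mm⁴.
Web: 16 × 60, A = 960 mm², y = 30 mm, Ī = 288 000 mm⁴.
Hole (subtracted): ⌀4, A = 12.5664 mm², y = 71 mm, Ī = 12.5664 mm⁴.
Centroid: ȳ = ΣA·y / ΣA = 60.6623 mm.
Transfer each piece to the centroidal x-axis using Ī + A·d² with d = y − 60.6623:
  flange: d = 10.3377 mm → contributes +420 994 mm⁴
  web: d = -30.6623 mm → contributes +1 190 571 mm⁴
  hole: d = 10.3377 mm → contributes −1355.5 mm⁴
Total I = 1 610 210 mm⁴.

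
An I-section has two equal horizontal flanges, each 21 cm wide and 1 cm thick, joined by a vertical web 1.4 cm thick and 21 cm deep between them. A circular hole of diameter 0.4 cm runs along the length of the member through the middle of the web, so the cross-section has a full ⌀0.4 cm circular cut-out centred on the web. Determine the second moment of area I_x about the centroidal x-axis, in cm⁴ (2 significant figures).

Break the section into simple shapes (no overlaps), measuring from the bottom-left corner of the bounding box.
Bottom flange: 21 × 1, A = 21 cm², y = 0.5 cm, Ī = 1.75 cm⁴.
Web: 1.4 × 21, A = 29.4 cm², y = 11.5 cm, Ī = 1 080 cm⁴.
Top flange: 21 × 1, A = 21 cm², y = 22.5 cm, Ī = 1.75 cm⁴.
Hole (subtracted): ⌀0.4, A = 0.1257 cm², y = 11.5 cm, Ī = 0.001257 cm⁴.
By symmetry the centroid is at mid-height, ȳ = 11.5 cm.
Transfer each piece to the centroidal x-axis using Ī + A·d² with d = y − 11.5:
  bottom flange: d = -11 cm → contributes +2 543 cm⁴
  web: d = 0 cm → contributes +1 080 cm⁴
  top flange: d = 11 cm → contributes +2 543 cm⁴
  hole: d = 0 cm → contributes −0.001257 cm⁴
Total I = 6 166 cm⁴.

I_x ≈ 6200 cm⁴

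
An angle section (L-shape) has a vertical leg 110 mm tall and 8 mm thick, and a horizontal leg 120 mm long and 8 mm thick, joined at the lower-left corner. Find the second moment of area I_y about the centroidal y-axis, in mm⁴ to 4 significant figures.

Decompose the section into non-overlapping parts with the origin at the bottom-left of its bounding rectangle.
Vertical leg: 8 × 110, A = 880 mm², x = 4 mm, Ī = 4693.33 mm⁴.
Horizontal leg (remainder): 112 × 8, A = 896 mm², x = 64 mm, Ī = 936 619 mm⁴.
Centroid: x̄ = ΣA·x / ΣA = 34.2703 mm.
Transfer each piece to the centroidal y-axis using Ī + A·d² with d = x − 34.2703:
  vertical leg: d = -30.2703 mm → contributes +811 028 mm⁴
  horizontal leg (remainder): d = 29.7297 mm → contributes +1 728 554 mm⁴
Total I = 2 539 582 mm⁴.

I_y ≈ 2.540 × 10⁶ mm⁴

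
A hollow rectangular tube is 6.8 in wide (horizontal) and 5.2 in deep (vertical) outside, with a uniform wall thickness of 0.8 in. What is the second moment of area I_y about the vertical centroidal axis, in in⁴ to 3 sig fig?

Split into non-overlapping primitives; take the origin at the lower-left of the bounding box.
Outer rectangle: 6.8 × 5.2, A = 35.36 in², x = 3.4 in, Ī = 136.25 in⁴.
Inner void (subtracted): 5.2 × 3.6, A = 18.72 in², x = 3.4 in, Ī = 42.182 in⁴.
By symmetry the centroid is at mid-width, x̄ = 3.4 in.
All pieces are centred on the vertical centroidal axis, so I = ΣĪ (holes subtracted) = 94.071 in⁴.

I_y ≈ 94.1 in⁴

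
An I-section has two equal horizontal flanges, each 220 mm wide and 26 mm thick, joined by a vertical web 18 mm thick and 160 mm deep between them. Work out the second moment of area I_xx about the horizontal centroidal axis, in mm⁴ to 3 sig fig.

Decompose the section into non-overlapping parts with the origin at the bottom-left of its bounding rectangle.
Bottom flange: 220 × 26, A = 5 720 mm², y = 13 mm, Ī = 322 227 mm⁴.
Web: 18 × 160, A = 2 880 mm², y = 106 mm, Ī = 6 144 000 mm⁴.
Top flange: 220 × 26, A = 5 720 mm², y = 199 mm, Ī = 322 227 mm⁴.
By symmetry the centroid is at mid-height, ȳ = 106 mm.
Transfer each piece to the horizontal centroidal axis using Ī + A·d² with d = y − 106:
  bottom flange: d = -93 mm → contributes +49 794 507 mm⁴
  web: d = 0 mm → contributes +6 144 000 mm⁴
  top flange: d = 93 mm → contributes +49 794 507 mm⁴
Total I = 105 733 013 mm⁴.

I_xx ≈ 1.06 × 10⁸ mm⁴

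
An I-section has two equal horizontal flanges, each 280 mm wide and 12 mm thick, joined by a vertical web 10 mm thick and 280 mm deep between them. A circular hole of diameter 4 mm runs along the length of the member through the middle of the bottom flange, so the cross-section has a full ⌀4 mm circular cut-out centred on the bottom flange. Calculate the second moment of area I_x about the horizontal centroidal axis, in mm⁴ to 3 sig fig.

I_x ≈ 1.61 × 10⁸ mm⁴

Treat the section as a set of non-overlapping primitives; coordinates are from the bounding-box lower-left.
Bottom flange: 280 × 12, A = 3 360 mm², y = 6 mm, Ī = 40 320 mm⁴.
Web: 10 × 280, A = 2 800 mm², y = 152 mm, Ī = 18 293 333 mm⁴.
Top flange: 280 × 12, A = 3 360 mm², y = 298 mm, Ī = 40 320 mm⁴.
Hole (subtracted): ⌀4, A = 12.566 mm², y = 6 mm, Ī = 12.566 mm⁴.
Centroid: ȳ = ΣA·y / ΣA = 152.19 mm.
Transfer each piece to the horizontal centroidal axis using Ī + A·d² with d = y − 152.19:
  bottom flange: d = -146.19 mm → contributes +71 851 536 mm⁴
  web: d = -0.19297 mm → contributes +18 293 438 mm⁴
  top flange: d = 145.81 mm → contributes +71 472 874 mm⁴
  hole: d = -146.19 mm → contributes −268 586 mm⁴
Total I = 161 349 262 mm⁴.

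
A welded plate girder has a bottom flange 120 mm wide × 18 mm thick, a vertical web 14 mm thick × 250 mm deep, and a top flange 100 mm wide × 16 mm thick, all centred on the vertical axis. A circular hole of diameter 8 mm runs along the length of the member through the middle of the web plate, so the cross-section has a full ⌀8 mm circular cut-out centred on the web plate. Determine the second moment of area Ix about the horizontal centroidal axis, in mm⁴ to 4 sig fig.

Break the section into simple shapes (no overlaps), measuring from the bottom-left corner of the bounding box.
Bottom plate: 120 × 18, A = 2 160 mm², y = 9 mm, Ī = 58 320 mm⁴.
Web plate: 14 × 250, A = 3 500 mm², y = 143 mm, Ī = 18 229 167 mm⁴.
Top plate: 100 × 16, A = 1 600 mm², y = 276 mm, Ī = 34133.3 mm⁴.
Hole (subtracted): ⌀8, A = 50.2655 mm², y = 143 mm, Ī = 201.062 mm⁴.
Centroid: ȳ = ΣA·y / ΣA = 132.37 mm.
Transfer each piece to the horizontal centroidal axis using Ī + A·d² with d = y − 132.37:
  bottom plate: d = -123.37 mm → contributes +32 933 820 mm⁴
  web plate: d = 10.6301 mm → contributes +18 624 661 mm⁴
  top plate: d = 143.63 mm → contributes +33 041 490 mm⁴
  hole: d = 10.6301 mm → contributes −5880.98 mm⁴
Total I = 84 594 090 mm⁴.

Ix ≈ 8.459 × 10⁷ mm⁴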